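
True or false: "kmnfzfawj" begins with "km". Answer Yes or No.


Input string: 'kmnfzfawj'
Prefix to check: 'km'
First 2 characters of input: 'km'
Match: True
Result: Yes


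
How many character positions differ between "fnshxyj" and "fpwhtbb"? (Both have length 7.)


String 1: 'fnshxyj'
String 2: 'fpwhtbb'
Compare each position: pos 0: 'f'=='f', pos 1: 'n'!='p', pos 2: 's'!='w', pos 3: 'h'=='h', pos 4: 'x'!='t', pos 5: 'y'!='b', pos 6: 'j'!='b'
Differing positions: 5
Hamming distance: 5


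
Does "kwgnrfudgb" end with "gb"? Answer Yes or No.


Input string: 'kwgnrfudgb'
Suffix to check: 'gb'
Last 2 characters of input: 'gb'
Match: True
Result: Yes


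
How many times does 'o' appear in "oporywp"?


Input string: 'oporywp'
Target character: 'o'
Scan each position: s[0]='o', s[2]='o'
Matches found at indices: 0, 2
Total: 2


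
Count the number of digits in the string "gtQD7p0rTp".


Input string: 'gtQD7p0rTp'
Operation: count digit characters (0-9)
Scan: 'g', 't', 'Q', 'D', '7'(digit), 'p', '0'(digit), 'r', 'T', 'p'
Digits found: 2
Result: 2


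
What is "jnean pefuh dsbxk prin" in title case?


Input string: 'jnean pefuh dsbxk prin'
Operation: capitalize first letter of each word
Word transformations: 'jnean'->'Jnean', 'pefuh'->'Pefuh', 'dsbxk'->'Dsbxk', 'prin'->'Prin'
Result: Jnean Pefuh Dsbxk Prin


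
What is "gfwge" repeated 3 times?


Input string: 'gfwge'
Operation: repeat 3 times
Concatenation: 'gfwge' + 'gfwge' + 'gfwge'
Result: gfwgegfwgegfwge


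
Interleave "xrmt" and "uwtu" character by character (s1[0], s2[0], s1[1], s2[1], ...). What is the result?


String 1: 'xrmt'
String 2: 'uwtu'
Operation: alternate characters
Pairs: 'x'+'u', 'r'+'w', 'm'+'t', 't'+'u'
Result: xurwmttu


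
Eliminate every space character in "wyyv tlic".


Input string: 'wyyv tlic'
Operation: remove all spaces
Words: 'wyyv', 'tlic'
Join without spaces: wyyvtlic


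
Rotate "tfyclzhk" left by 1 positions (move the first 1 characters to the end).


Input: 'tfyclzhk', shift = 1
Operation: split at index 1 and swap parts
Front part s[0:1] = 't'
Back part s[1:] = 'fyclzhk'
Rotated = back + front = 'fyclzhk' + 't'
Result: fyclzhkt


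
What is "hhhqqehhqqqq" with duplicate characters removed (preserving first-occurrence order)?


Input: 'hhhqqehhqqqq'
Operation: keep first occurrence of each character
Scan: s[0]='h' new -> keep; s[1]='h' seen -> skip; s[2]='h' seen -> skip; s[3]='q' new -> keep; s[4]='q' seen -> skip; s[5]='e' new -> keep; s[6]='h' seen -> skip; s[7]='h' seen -> skip; s[8]='q' seen -> skip; s[9]='q' seen -> skip; s[10]='q' seen -> skip; s[11]='q' seen -> skip
Result: hqe


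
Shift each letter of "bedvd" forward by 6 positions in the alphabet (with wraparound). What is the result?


Input: 'bedvd', shift = 6
Operation: for each letter, (position + 6) mod 26
Mapping: 'b'(1+6=7)->'h', 'e'(4+6=10)->'k', 'd'(3+6=9)->'j', 'v'(21+6=27, 27 mod 26=1)->'b', 'd'(3+6=9)->'j'
Result: hkjbj


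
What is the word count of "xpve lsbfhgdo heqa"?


Input string: 'xpve lsbfhgdo heqa'
Operation: split by spaces
Words found: 'xpve', 'lsbfhgdo', 'heqa'
Word count: 3


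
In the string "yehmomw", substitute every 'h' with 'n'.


Input string: 'yehmomw'
Operation: replace 'h' with 'n'
Positions of 'h': 2
After replacement: yenmomw


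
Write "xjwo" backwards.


Input string: 'xjwo'
Operation: reverse character order
Original order: 'x' -> 'j' -> 'w' -> 'o'
Reversed order: 'o' -> 'w' -> 'j' -> 'x'
Result: owjx


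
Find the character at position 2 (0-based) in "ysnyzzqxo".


Input string: 'ysnyzzqxo'
Operation: get character at index 2
Index mapping: s[0]='y', s[1]='s', s[2]='n'
Result: 'n'


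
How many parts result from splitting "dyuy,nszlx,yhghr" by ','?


Input string: 'dyuy,nszlx,yhghr'
Delimiter: ','
Split result: 'dyuy', 'nszlx', 'yhghr'
Number of parts: 3


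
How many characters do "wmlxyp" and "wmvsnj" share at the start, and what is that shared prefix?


String 1: 'wmlxyp'
String 2: 'wmvsnj'
Compare position by position:
pos 0: 'w' vs 'w' match
pos 1: 'm' vs 'm' match
pos 2: 'l' vs 'v' differ -> stop
Longest common prefix: "wm" (length 2)


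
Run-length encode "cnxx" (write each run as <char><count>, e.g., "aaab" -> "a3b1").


Input: 'cnxx'
Operation: identify consecutive runs
Runs: 'c' -> c1, 'n' -> n1, 'xx' -> x2
Encoded: c1n1x2


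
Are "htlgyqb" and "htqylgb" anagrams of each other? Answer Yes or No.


String 1: 'htlgyqb' -> sorted: 'bghlqty'
String 2: 'htqylgb' -> sorted: 'bghlqty'
Compare sorted forms: 'bghlqty' == 'bghlqty'
Anagram: Yes


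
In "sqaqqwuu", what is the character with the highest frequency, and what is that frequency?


Input: 'sqaqqwuu'
Operation: tally each character
Counts: 'a':1, 'q':3, 's':1, 'u':2, 'w':1
Maximum: 'q' appears 3 times


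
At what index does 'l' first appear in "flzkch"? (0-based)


Input string: 'flzkch'
Target: 'l'
Scanning left to right: s[0]='f', s[1]='l'
First match at index: 1


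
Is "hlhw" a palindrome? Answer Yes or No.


Input string: 'hlhw'
Reversed: 'whlh'
Compare pairs: s[0]='h' vs s[3]='w' (mismatch), s[1]='l' vs s[2]='h' (mismatch)
Palindrome: No


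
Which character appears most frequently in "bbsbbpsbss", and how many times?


Input: 'bbsbbpsbss'
Operation: tally each character
Counts: 'b':5, 'p':1, 's':4
Maximum: 'b' appears 5 times


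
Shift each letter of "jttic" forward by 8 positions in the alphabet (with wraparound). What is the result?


Input: 'jttic', shift = 8
Operation: for each letter, (position + 8) mod 26
Mapping: 'j'(9+8=17)->'r', 't'(19+8=27, 27 mod 26=1)->'b', 't'(19+8=27, 27 mod 26=1)->'b', 'i'(8+8=16)->'q', 'c'(2+8=10)->'k'
Result: rbbqk


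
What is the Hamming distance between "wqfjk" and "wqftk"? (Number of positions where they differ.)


String 1: 'wqfjk'
String 2: 'wqftk'
Compare each position: pos 0: 'w'=='w', pos 1: 'q'=='q', pos 2: 'f'=='f', pos 3: 'j'!='t', pos 4: 'k'=='k'
Differing positions: 1
Hamming distance: 1


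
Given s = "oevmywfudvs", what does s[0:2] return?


Input string: 'oevmywfudvs'
Operation: slice [0:2]
Extract characters: s[0]='o', s[1]='e'
Result: oe


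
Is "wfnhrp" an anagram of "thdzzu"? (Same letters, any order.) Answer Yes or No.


String 1: 'thdzzu' -> sorted: 'dhtuzz'
String 2: 'wfnhrp' -> sorted: 'fhnprw'
Compare sorted forms: 'dhtuzz' != 'fhnprw'
Anagram: No


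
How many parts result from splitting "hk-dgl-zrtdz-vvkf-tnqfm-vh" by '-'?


Input string: 'hk-dgl-zrtdz-vvkf-tnqfm-vh'
Delimiter: '-'
Split result: 'hk', 'dgl', 'zrtdz', 'vvkf', 'tnqfm', 'vh'
Number of parts: 6


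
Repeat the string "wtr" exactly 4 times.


Input string: 'wtr'
Operation: repeat 4 times
Concatenation: 'wtr' + 'wtr' + 'wtr' + 'wtr'
Result: wtrwtrwtrwtr


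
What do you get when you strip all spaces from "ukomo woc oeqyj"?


Input string: 'ukomo woc oeqyj'
Operation: remove all spaces
Words: 'ukomo', 'woc', 'oeqyj'
Join without spaces: ukomowocoeqyj


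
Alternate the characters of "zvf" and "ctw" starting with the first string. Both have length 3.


String 1: 'zvf'
String 2: 'ctw'
Operation: alternate characters
Pairs: 'z'+'c', 'v'+'t', 'f'+'w'
Result: zcvtfw


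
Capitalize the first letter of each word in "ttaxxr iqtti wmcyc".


Input string: 'ttaxxr iqtti wmcyc'
Operation: capitalize first letter of each word
Word transformations: 'ttaxxr'->'Ttaxxr', 'iqtti'->'Iqtti', 'wmcyc'->'Wmcyc'
Result: Ttaxxr Iqtti Wmcyc


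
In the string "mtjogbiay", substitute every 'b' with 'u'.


Input string: 'mtjogbiay'
Operation: replace 'b' with 'u'
Positions of 'b': 5
After replacement: mtjoguiay


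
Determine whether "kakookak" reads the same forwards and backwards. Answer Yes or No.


Input string: 'kakookak'
Reversed: 'kakookak'
Compare pairs: s[0]='k' vs s[7]='k' (match), s[1]='a' vs s[6]='a' (match), s[2]='k' vs s[5]='k' (match), s[3]='o' vs s[4]='o' (match)
Palindrome: Yes


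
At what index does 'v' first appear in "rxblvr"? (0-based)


Input string: 'rxblvr'
Target: 'v'
Scanning left to right: s[0]='r', s[1]='x', s[2]='b', s[3]='l', s[4]='v'
First match at index: 4


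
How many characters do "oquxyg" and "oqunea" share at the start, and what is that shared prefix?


String 1: 'oquxyg'
String 2: 'oqunea'
Compare position by position:
pos 0: 'o' vs 'o' match
pos 1: 'q' vs 'q' match
pos 2: 'u' vs 'u' match
pos 3: 'x' vs 'n' differ -> stop
Longest common prefix: "oqu" (length 3)


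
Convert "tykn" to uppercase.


Input string: 'tykn'
Operation: convert each letter to uppercase
Mapping: 't'->'T', 'y'->'Y', 'k'->'K', 'n'->'N'
Result: TYKN


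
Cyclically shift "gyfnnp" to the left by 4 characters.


Input: 'gyfnnp', shift = 4
Operation: split at index 4 and swap parts
Front part s[0:4] = 'gyfn'
Back part s[4:] = 'np'
Rotated = back + front = 'np' + 'gyfn'
Result: npgyfn


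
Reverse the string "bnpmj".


Input string: 'bnpmj'
Operation: reverse character order
Original order: 'b' -> 'n' -> 'p' -> 'm' -> 'j'
Reversed order: 'j' -> 'm' -> 'p' -> 'n' -> 'b'
Result: jmpnb


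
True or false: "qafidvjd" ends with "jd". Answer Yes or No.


Input string: 'qafidvjd'
Suffix to check: 'jd'
Last 2 characters of input: 'jd'
Match: True
Result: Yes


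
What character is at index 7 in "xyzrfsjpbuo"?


Input string: 'xyzrfsjpbuo'
Operation: get character at index 7
Index mapping: s[0]='x', s[1]='y', s[2]='z', s[3]='r', s[4]='f', s[5]='s', s[6]='j', s[7]='p'
Result: 'p'


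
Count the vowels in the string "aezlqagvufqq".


Input string: 'aezlqagvufqq'
Operation: count vowels (a, e, i, o, u)
Scan: s[0]='a' (vowel), s[1]='e' (vowel), s[2]='z', s[3]='l', s[4]='q', s[5]='a' (vowel), s[6]='g', s[7]='v', s[8]='u' (vowel), s[9]='f', s[10]='q', s[11]='q'
Vowels found: 4
Result: 4


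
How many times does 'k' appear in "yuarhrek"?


Input string: 'yuarhrek'
Target character: 'k'
Scan each position: s[7]='k'
Matches found at indices: 7
Total: 1


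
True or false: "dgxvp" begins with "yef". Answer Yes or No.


Input string: 'dgxvp'
Prefix to check: 'yef'
First 3 characters of input: 'dgx'
Match: False
Result: No


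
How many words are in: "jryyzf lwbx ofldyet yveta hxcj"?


Input string: 'jryyzf lwbx ofldyet yveta hxcj'
Operation: split by spaces
Words found: 'jryyzf', 'lwbx', 'ofldyet', 'yveta', 'hxcj'
Word count: 5


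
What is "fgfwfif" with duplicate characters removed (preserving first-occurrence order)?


Input: 'fgfwfif'
Operation: keep first occurrence of each character
Scan: s[0]='f' new -> keep; s[1]='g' new -> keep; s[2]='f' seen -> skip; s[3]='w' new -> keep; s[4]='f' seen -> skip; s[5]='i' new -> keep; s[6]='f' seen -> skip
Result: fgwi


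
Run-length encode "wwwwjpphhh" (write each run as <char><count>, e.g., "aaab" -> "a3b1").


Input: 'wwwwjpphhh'
Operation: identify consecutive runs
Runs: 'wwww' -> w4, 'j' -> j1, 'pp' -> p2, 'hhh' -> h3
Encoded: w4j1p2h3


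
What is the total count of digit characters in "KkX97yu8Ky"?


Input string: 'KkX97yu8Ky'
Operation: count digit characters (0-9)
Scan: 'K', 'k', 'X', '9'(digit), '7'(digit), 'y', 'u', '8'(digit), 'K', 'y'
Digits found: 3
Result: 3


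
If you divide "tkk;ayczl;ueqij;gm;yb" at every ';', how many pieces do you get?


Input string: 'tkk;ayczl;ueqij;gm;yb'
Delimiter: ';'
Split result: 'tkk', 'ayczl', 'ueqij', 'gm', 'yb'
Number of parts: 5


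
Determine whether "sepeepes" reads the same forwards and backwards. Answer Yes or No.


Input string: 'sepeepes'
Reversed: 'sepeepes'
Compare pairs: s[0]='s' vs s[7]='s' (match), s[1]='e' vs s[6]='e' (match), s[2]='p' vs s[5]='p' (match), s[3]='e' vs s[4]='e' (match)
Palindrome: Yes


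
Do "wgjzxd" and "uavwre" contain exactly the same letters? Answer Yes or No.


String 1: 'wgjzxd' -> sorted: 'dgjwxz'
String 2: 'uavwre' -> sorted: 'aeruvw'
Compare sorted forms: 'dgjwxz' != 'aeruvw'
Anagram: No


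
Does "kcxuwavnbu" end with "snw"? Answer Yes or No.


Input string: 'kcxuwavnbu'
Suffix to check: 'snw'
Last 3 characters of input: 'nbu'
Match: False
Result: No


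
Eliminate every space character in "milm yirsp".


Input string: 'milm yirsp'
Operation: remove all spaces
Words: 'milm', 'yirsp'
Join without spaces: milmyirsp


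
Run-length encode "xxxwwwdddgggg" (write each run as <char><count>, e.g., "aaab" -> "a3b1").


Input: 'xxxwwwdddgggg'
Operation: identify consecutive runs
Runs: 'xxx' -> x3, 'www' -> w3, 'ddd' -> d3, 'gggg' -> g4
Encoded: x3w3d3g4


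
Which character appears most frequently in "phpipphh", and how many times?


Input: 'phpipphh'
Operation: tally each character
Counts: 'h':3, 'i':1, 'p':4
Maximum: 'p' appears 4 times


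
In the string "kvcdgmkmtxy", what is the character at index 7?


Input string: 'kvcdgmkmtxy'
Operation: get character at index 7
Index mapping: s[0]='k', s[1]='v', s[2]='c', s[3]='d', s[4]='g', s[5]='m', s[6]='k', s[7]='m'
Result: 'm'


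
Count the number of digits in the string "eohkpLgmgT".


Input string: 'eohkpLgmgT'
Operation: count digit characters (0-9)
Scan: 'e', 'o', 'h', 'k', 'p', 'L', 'g', 'm', 'g', 'T'
Digits found: 0
Result: 0


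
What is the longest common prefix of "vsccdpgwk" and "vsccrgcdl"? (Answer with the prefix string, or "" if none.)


String 1: 'vsccdpgwk'
String 2: 'vsccrgcdl'
Compare position by position:
pos 0: 'v' vs 'v' match
pos 1: 's' vs 's' match
pos 2: 'c' vs 'c' match
pos 3: 'c' vs 'c' match
pos 4: 'd' vs 'r' differ -> stop
Longest common prefix: "vscc" (length 4)


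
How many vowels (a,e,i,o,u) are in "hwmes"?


Input string: 'hwmes'
Operation: count vowels (a, e, i, o, u)
Scan: s[0]='h', s[1]='w', s[2]='m', s[3]='e' (vowel), s[4]='s'
Vowels found: 1
Result: 1


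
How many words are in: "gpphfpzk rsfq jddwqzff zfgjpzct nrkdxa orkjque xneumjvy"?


Input string: 'gpphfpzk rsfq jddwqzff zfgjpzct nrkdxa orkjque xneumjvy'
Operation: split by spaces
Words found: 'gpphfpzk', 'rsfq', 'jddwqzff', 'zfgjpzct', 'nrkdxa', 'orkjque', 'xneumjvy'
Word count: 7


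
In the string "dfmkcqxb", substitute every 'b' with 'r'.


Input string: 'dfmkcqxb'
Operation: replace 'b' with 'r'
Positions of 'b': 7
After replacement: dfmkcqxr


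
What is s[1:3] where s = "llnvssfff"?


Input string: 'llnvssfff'
Operation: slice [1:3]
Extract characters: s[1]='l', s[2]='n'
Result: ln


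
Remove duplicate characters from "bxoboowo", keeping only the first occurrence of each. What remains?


Input: 'bxoboowo'
Operation: keep first occurrence of each character
Scan: s[0]='b' new -> keep; s[1]='x' new -> keep; s[2]='o' new -> keep; s[3]='b' seen -> skip; s[4]='o' seen -> skip; s[5]='o' seen -> skip; s[6]='w' new -> keep; s[7]='o' seen -> skip
Result: bxow


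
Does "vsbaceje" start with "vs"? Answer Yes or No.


Input string: 'vsbaceje'
Prefix to check: 'vs'
First 2 characters of input: 'vs'
Match: True
Result: Yes


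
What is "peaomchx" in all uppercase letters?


Input string: 'peaomchx'
Operation: convert each letter to uppercase
Mapping: 'p'->'P', 'e'->'E', 'a'->'A', 'o'->'O', 'm'->'M', 'c'->'C', 'h'->'H', 'x'->'X'
Result: PEAOMCHX


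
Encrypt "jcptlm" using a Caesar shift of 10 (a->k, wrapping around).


Input: 'jcptlm', shift = 10
Operation: for each letter, (position + 10) mod 26
Mapping: 'j'(9+10=19)->'t', 'c'(2+10=12)->'m', 'p'(15+10=25)->'z', 't'(19+10=29, 29 mod 26=3)->'d', 'l'(11+10=21)->'v', 'm'(12+10=22)->'w'
Result: tmzdvw


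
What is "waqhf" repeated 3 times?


Input string: 'waqhf'
Operation: repeat 3 times
Concatenation: 'waqhf' + 'waqhf' + 'waqhf'
Result: waqhfwaqhfwaqhf


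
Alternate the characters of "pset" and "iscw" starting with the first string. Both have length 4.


String 1: 'pset'
String 2: 'iscw'
Operation: alternate characters
Pairs: 'p'+'i', 's'+'s', 'e'+'c', 't'+'w'
Result: pissectw


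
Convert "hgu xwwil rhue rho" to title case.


Input string: 'hgu xwwil rhue rho'
Operation: capitalize first letter of each word
Word transformations: 'hgu'->'Hgu', 'xwwil'->'Xwwil', 'rhue'->'Rhue', 'rho'->'Rho'
Result: Hgu Xwwil Rhue Rho


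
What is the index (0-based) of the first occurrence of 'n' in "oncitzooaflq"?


Input string: 'oncitzooaflq'
Target: 'n'
Scanning left to right: s[0]='o', s[1]='n'
First match at index: 1


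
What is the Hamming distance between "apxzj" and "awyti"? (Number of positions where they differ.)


String 1: 'apxzj'
String 2: 'awyti'
Compare each position: pos 0: 'a'=='a', pos 1: 'p'!='w', pos 2: 'x'!='y', pos 3: 'z'!='t', pos 4: 'j'!='i'
Differing positions: 4
Hamming distance: 4


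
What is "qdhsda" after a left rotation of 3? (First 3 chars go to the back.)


Input: 'qdhsda', shift = 3
Operation: split at index 3 and swap parts
Front part s[0:3] = 'qdh'
Back part s[3:] = 'sda'
Rotated = back + front = 'sda' + 'qdh'
Result: sdaqdh


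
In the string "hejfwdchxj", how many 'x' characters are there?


Input string: 'hejfwdchxj'
Target character: 'x'
Scan each position: s[8]='x'
Matches found at indices: 8
Total: 1


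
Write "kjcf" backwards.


Input string: 'kjcf'
Operation: reverse character order
Original order: 'k' -> 'j' -> 'c' -> 'f'
Reversed order: 'f' -> 'c' -> 'j' -> 'k'
Result: fcjk


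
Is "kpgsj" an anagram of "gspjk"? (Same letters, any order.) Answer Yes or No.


String 1: 'gspjk' -> sorted: 'gjkps'
String 2: 'kpgsj' -> sorted: 'gjkps'
Compare sorted forms: 'gjkps' == 'gjkps'
Anagram: Yes


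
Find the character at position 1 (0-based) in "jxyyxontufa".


Input string: 'jxyyxontufa'
Operation: get character at index 1
Index mapping: s[0]='j', s[1]='x'
Result: 'x'


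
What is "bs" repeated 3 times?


Input string: 'bs'
Operation: repeat 3 times
Concatenation: 'bs' + 'bs' + 'bs'
Result: bsbsbs


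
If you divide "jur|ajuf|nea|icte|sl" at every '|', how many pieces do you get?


Input string: 'jur|ajuf|nea|icte|sl'
Delimiter: '|'
Split result: 'jur', 'ajuf', 'nea', 'icte', 'sl'
Number of parts: 5


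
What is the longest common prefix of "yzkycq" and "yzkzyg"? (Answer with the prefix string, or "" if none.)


String 1: 'yzkycq'
String 2: 'yzkzyg'
Compare position by position:
pos 0: 'y' vs 'y' match
pos 1: 'z' vs 'z' match
pos 2: 'k' vs 'k' match
pos 3: 'y' vs 'z' differ -> stop
Longest common prefix: "yzk" (length 3)


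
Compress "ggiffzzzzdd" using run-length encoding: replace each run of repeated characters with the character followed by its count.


Input: 'ggiffzzzzdd'
Operation: identify consecutive runs
Runs: 'gg' -> g2, 'i' -> i1, 'ff' -> f2, 'zzzz' -> z4, 'dd' -> d2
Encoded: g2i1f2z4d2


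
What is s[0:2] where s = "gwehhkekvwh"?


Input string: 'gwehhkekvwh'
Operation: slice [0:2]
Extract characters: s[0]='g', s[1]='w'
Result: gw


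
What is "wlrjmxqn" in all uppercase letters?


Input string: 'wlrjmxqn'
Operation: convert each letter to uppercase
Mapping: 'w'->'W', 'l'->'L', 'r'->'R', 'j'->'J', 'm'->'M', 'x'->'X', 'q'->'Q', 'n'->'N'
Result: WLRJMXQN


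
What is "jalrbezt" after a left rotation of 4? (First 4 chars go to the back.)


Input: 'jalrbezt', shift = 4
Operation: split at index 4 and swap parts
Front part s[0:4] = 'jalr'
Back part s[4:] = 'bezt'
Rotated = back + front = 'bezt' + 'jalr'
Result: beztjalr


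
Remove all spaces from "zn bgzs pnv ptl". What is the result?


Input string: 'zn bgzs pnv ptl'
Operation: remove all spaces
Words: 'zn', 'bgzs', 'pnv', 'ptl'
Join without spaces: znbgzspnvptl


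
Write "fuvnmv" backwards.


Input string: 'fuvnmv'
Operation: reverse character order
Original order: 'f' -> 'u' -> 'v' -> 'n' -> 'm' -> 'v'
Reversed order: 'v' -> 'm' -> 'n' -> 'v' -> 'u' -> 'f'
Result: vmnvuf


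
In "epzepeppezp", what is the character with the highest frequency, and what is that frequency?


Input: 'epzepeppezp'
Operation: tally each character
Counts: 'e':4, 'p':5, 'z':2
Maximum: 'p' appears 5 times


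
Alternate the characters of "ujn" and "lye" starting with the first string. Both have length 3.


String 1: 'ujn'
String 2: 'lye'
Operation: alternate characters
Pairs: 'u'+'l', 'j'+'y', 'n'+'e'
Result: uljyne


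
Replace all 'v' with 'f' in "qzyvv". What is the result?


Input string: 'qzyvv'
Operation: replace 'v' with 'f'
Positions of 'v': 3, 4
After replacement: qzyff


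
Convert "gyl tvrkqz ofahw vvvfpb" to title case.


Input string: 'gyl tvrkqz ofahw vvvfpb'
Operation: capitalize first letter of each word
Word transformations: 'gyl'->'Gyl', 'tvrkqz'->'Tvrkqz', 'ofahw'->'Ofahw', 'vvvfpb'->'Vvvfpb'
Result: Gyl Tvrkqz Ofahw Vvvfpb


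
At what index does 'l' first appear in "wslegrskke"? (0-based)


Input string: 'wslegrskke'
Target: 'l'
Scanning left to right: s[0]='w', s[1]='s', s[2]='l'
First match at index: 2


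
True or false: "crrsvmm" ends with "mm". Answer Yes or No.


Input string: 'crrsvmm'
Suffix to check: 'mm'
Last 2 characters of input: 'mm'
Match: True
Result: Yes


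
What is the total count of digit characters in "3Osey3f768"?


Input string: '3Osey3f768'
Operation: count digit characters (0-9)
Scan: '3'(digit), 'O', 's', 'e', 'y', '3'(digit), 'f', '7'(digit), '6'(digit), '8'(digit)
Digits found: 5
Result: 5


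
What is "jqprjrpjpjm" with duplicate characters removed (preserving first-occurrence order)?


Input: 'jqprjrpjpjm'
Operation: keep first occurrence of each character
Scan: s[0]='j' new -> keep; s[1]='q' new -> keep; s[2]='p' new -> keep; s[3]='r' new -> keep; s[4]='j' seen -> skip; s[5]='r' seen -> skip; s[6]='p' seen -> skip; s[7]='j' seen -> skip; s[8]='p' seen -> skip; s[9]='j' seen -> skip; s[10]='m' new -> keep
Result: jqprm


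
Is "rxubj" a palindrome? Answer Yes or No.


Input string: 'rxubj'
Reversed: 'jbuxr'
Compare pairs: s[0]='r' vs s[4]='j' (mismatch), s[1]='x' vs s[3]='b' (mismatch)
Palindrome: No


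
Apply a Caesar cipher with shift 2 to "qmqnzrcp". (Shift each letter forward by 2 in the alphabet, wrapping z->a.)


Input: 'qmqnzrcp', shift = 2
Operation: for each letter, (position + 2) mod 26
Mapping: 'q'(16+2=18)->'s', 'm'(12+2=14)->'o', 'q'(16+2=18)->'s', 'n'(13+2=15)->'p', 'z'(25+2=27, 27 mod 26=1)->'b', 'r'(17+2=19)->'t', 'c'(2+2=4)->'e', 'p'(15+2=17)->'r'
Result: sospbter


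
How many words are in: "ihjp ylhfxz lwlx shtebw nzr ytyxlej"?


Input string: 'ihjp ylhfxz lwlx shtebw nzr ytyxlej'
Operation: split by spaces
Words found: 'ihjp', 'ylhfxz', 'lwlx', 'shtebw', 'nzr', 'ytyxlej'
Word count: 6


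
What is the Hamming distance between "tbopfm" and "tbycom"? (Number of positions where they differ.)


String 1: 'tbopfm'
String 2: 'tbycom'
Compare each position: pos 0: 't'=='t', pos 1: 'b'=='b', pos 2: 'o'!='y', pos 3: 'p'!='c', pos 4: 'f'!='o', pos 5: 'm'=='m'
Differing positions: 3
Hamming distance: 3


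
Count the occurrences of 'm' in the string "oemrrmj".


Input string: 'oemrrmj'
Target character: 'm'
Scan each position: s[2]='m', s[5]='m'
Matches found at indices: 2, 5
Total: 2


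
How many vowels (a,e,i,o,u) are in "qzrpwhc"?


Input string: 'qzrpwhc'
Operation: count vowels (a, e, i, o, u)
Scan: s[0]='q', s[1]='z', s[2]='r', s[3]='p', s[4]='w', s[5]='h', s[6]='c'
Vowels found: 0
Result: 0


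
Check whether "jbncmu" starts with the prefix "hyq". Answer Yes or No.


Input string: 'jbncmu'
Prefix to check: 'hyq'
First 3 characters of input: 'jbn'
Match: False
Result: No


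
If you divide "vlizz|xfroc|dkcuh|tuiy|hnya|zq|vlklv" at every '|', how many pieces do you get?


Input string: 'vlizz|xfroc|dkcuh|tuiy|hnya|zq|vlklv'
Delimiter: '|'
Split result: 'vlizz', 'xfroc', 'dkcuh', 'tuiy', 'hnya', 'zq', 'vlklv'
Number of parts: 7


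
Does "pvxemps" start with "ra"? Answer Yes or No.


Input string: 'pvxemps'
Prefix to check: 'ra'
First 2 characters of input: 'pv'
Match: False
Result: No


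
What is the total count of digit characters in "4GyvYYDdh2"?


Input string: '4GyvYYDdh2'
Operation: count digit characters (0-9)
Scan: '4'(digit), 'G', 'y', 'v', 'Y', 'Y', 'D', 'd', 'h', '2'(digit)
Digits found: 2
Result: 2


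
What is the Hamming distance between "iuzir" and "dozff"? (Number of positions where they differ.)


String 1: 'iuzir'
String 2: 'dozff'
Compare each position: pos 0: 'i'!='d', pos 1: 'u'!='o', pos 2: 'z'=='z', pos 3: 'i'!='f', pos 4: 'r'!='f'
Differing positions: 4
Hamming distance: 4


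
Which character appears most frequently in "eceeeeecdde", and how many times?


Input: 'eceeeeecdde'
Operation: tally each character
Counts: 'c':2, 'd':2, 'e':7
Maximum: 'e' appears 7 times


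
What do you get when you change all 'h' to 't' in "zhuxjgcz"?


Input string: 'zhuxjgcz'
Operation: replace 'h' with 't'
Positions of 'h': 1
After replacement: ztuxjgcz


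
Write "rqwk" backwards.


Input string: 'rqwk'
Operation: reverse character order
Original order: 'r' -> 'q' -> 'w' -> 'k'
Reversed order: 'k' -> 'w' -> 'q' -> 'r'
Result: kwqr


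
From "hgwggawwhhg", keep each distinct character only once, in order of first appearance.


Input: 'hgwggawwhhg'
Operation: keep first occurrence of each character
Scan: s[0]='h' new -> keep; s[1]='g' new -> keep; s[2]='w' new -> keep; s[3]='g' seen -> skip; s[4]='g' seen -> skip; s[5]='a' new -> keep; s[6]='w' seen -> skip; s[7]='w' seen -> skip; s[8]='h' seen -> skip; s[9]='h' seen -> skip; s[10]='g' seen -> skip
Result: hgwa


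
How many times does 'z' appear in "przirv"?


Input string: 'przirv'
Target character: 'z'
Scan each position: s[2]='z'
Matches found at indices: 2
Total: 1


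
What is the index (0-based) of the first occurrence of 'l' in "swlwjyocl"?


Input string: 'swlwjyocl'
Target: 'l'
Scanning left to right: s[0]='s', s[1]='w', s[2]='l'
First match at index: 2


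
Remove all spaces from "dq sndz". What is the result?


Input string: 'dq sndz'
Operation: remove all spaces
Words: 'dq', 'sndz'
Join without spaces: dqsndz


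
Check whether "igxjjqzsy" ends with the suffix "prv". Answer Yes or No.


Input string: 'igxjjqzsy'
Suffix to check: 'prv'
Last 3 characters of input: 'zsy'
Match: False
Result: No


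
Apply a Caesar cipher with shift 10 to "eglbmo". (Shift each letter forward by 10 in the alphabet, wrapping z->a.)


Input: 'eglbmo', shift = 10
Operation: for each letter, (position + 10) mod 26
Mapping: 'e'(4+10=14)->'o', 'g'(6+10=16)->'q', 'l'(11+10=21)->'v', 'b'(1+10=11)->'l', 'm'(12+10=22)->'w', 'o'(14+10=24)->'y'
Result: oqvlwy


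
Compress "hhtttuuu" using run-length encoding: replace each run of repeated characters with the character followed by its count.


Input: 'hhtttuuu'
Operation: identify consecutive runs
Runs: 'hh' -> h2, 'ttt' -> t3, 'uuu' -> u3
Encoded: h2t3u3


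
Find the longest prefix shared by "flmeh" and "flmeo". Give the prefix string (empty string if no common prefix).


String 1: 'flmeh'
String 2: 'flmeo'
Compare position by position:
pos 0: 'f' vs 'f' match
pos 1: 'l' vs 'l' match
pos 2: 'm' vs 'm' match
pos 3: 'e' vs 'e' match
pos 4: 'h' vs 'o' differ -> stop
Longest common prefix: "flme" (length 4)


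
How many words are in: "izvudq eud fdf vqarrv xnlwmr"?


Input string: 'izvudq eud fdf vqarrv xnlwmr'
Operation: split by spaces
Words found: 'izvudq', 'eud', 'fdf', 'vqarrv', 'xnlwmr'
Word count: 5


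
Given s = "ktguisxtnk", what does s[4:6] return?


Input string: 'ktguisxtnk'
Operation: slice [4:6]
Extract characters: s[4]='i', s[5]='s'
Result: is


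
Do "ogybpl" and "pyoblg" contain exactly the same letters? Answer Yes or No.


String 1: 'ogybpl' -> sorted: 'bglopy'
String 2: 'pyoblg' -> sorted: 'bglopy'
Compare sorted forms: 'bglopy' == 'bglopy'
Anagram: Yes


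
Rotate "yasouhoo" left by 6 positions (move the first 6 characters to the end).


Input: 'yasouhoo', shift = 6
Operation: split at index 6 and swap parts
Front part s[0:6] = 'yasouh'
Back part s[6:] = 'oo'
Rotated = back + front = 'oo' + 'yasouh'
Result: ooyasouh


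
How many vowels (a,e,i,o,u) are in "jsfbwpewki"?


Input string: 'jsfbwpewki'
Operation: count vowels (a, e, i, o, u)
Scan: s[0]='j', s[1]='s', s[2]='f', s[3]='b', s[4]='w', s[5]='p', s[6]='e' (vowel), s[7]='w', s[8]='k', s[9]='i' (vowel)
Vowels found: 2
Result: 2


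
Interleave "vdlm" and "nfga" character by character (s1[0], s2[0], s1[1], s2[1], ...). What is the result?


String 1: 'vdlm'
String 2: 'nfga'
Operation: alternate characters
Pairs: 'v'+'n', 'd'+'f', 'l'+'g', 'm'+'a'
Result: vndflgma


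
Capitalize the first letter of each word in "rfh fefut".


Input string: 'rfh fefut'
Operation: capitalize first letter of each word
Word transformations: 'rfh'->'Rfh', 'fefut'->'Fefut'
Result: Rfh Fefut


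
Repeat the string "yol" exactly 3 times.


Input string: 'yol'
Operation: repeat 3 times
Concatenation: 'yol' + 'yol' + 'yol'
Result: yolyolyol


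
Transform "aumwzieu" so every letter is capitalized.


Input string: 'aumwzieu'
Operation: convert each letter to uppercase
Mapping: 'a'->'A', 'u'->'U', 'm'->'M', 'w'->'W', 'z'->'Z', 'i'->'I', 'e'->'E', 'u'->'U'
Result: AUMWZIEU


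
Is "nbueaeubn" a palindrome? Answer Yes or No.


Input string: 'nbueaeubn'
Reversed: 'nbueaeubn'
Compare pairs: s[0]='n' vs s[8]='n' (match), s[1]='b' vs s[7]='b' (match), s[2]='u' vs s[6]='u' (match), s[3]='e' vs s[5]='e' (match)
Palindrome: Yes


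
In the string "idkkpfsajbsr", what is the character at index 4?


Input string: 'idkkpfsajbsr'
Operation: get character at index 4
Index mapping: s[0]='i', s[1]='d', s[2]='k', s[3]='k', s[4]='p'
Result: 'p'


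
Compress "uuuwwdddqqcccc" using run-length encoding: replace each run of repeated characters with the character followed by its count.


Input: 'uuuwwdddqqcccc'
Operation: identify consecutive runs
Runs: 'uuu' -> u3, 'ww' -> w2, 'ddd' -> d3, 'qq' -> q2, 'cccc' -> c4
Encoded: u3w2d3q2c4


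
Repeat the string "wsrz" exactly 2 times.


Input string: 'wsrz'
Operation: repeat 2 times
Concatenation: 'wsrz' + 'wsrz'
Result: wsrzwsrz


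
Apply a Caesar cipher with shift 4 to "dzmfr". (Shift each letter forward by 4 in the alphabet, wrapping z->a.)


Input: 'dzmfr', shift = 4
Operation: for each letter, (position + 4) mod 26
Mapping: 'd'(3+4=7)->'h', 'z'(25+4=29, 29 mod 26=3)->'d', 'm'(12+4=16)->'q', 'f'(5+4=9)->'j', 'r'(17+4=21)->'v'
Result: hdqjv


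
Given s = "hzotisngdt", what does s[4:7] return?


Input string: 'hzotisngdt'
Operation: slice [4:7]
Extract characters: s[4]='i', s[5]='s', s[6]='n'
Result: isn


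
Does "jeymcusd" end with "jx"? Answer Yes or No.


Input string: 'jeymcusd'
Suffix to check: 'jx'
Last 2 characters of input: 'sd'
Match: False
Result: No


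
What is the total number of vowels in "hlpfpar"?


Input string: 'hlpfpar'
Operation: count vowels (a, e, i, o, u)
Scan: s[0]='h', s[1]='l', s[2]='p', s[3]='f', s[4]='p', s[5]='a' (vowel), s[6]='r'
Vowels found: 1
Result: 1


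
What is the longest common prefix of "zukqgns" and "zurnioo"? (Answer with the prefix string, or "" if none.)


String 1: 'zukqgns'
String 2: 'zurnioo'
Compare position by position:
pos 0: 'z' vs 'z' match
pos 1: 'u' vs 'u' match
pos 2: 'k' vs 'r' differ -> stop
Longest common prefix: "zu" (length 2)


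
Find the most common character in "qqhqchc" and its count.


Input: 'qqhqchc'
Operation: tally each character
Counts: 'c':2, 'h':2, 'q':3
Maximum: 'q' appears 3 times


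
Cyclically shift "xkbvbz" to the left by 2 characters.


Input: 'xkbvbz', shift = 2
Operation: split at index 2 and swap parts
Front part s[0:2] = 'xk'
Back part s[2:] = 'bvbz'
Rotated = back + front = 'bvbz' + 'xk'
Result: bvbzxk


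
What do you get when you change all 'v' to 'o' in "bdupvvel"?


Input string: 'bdupvvel'
Operation: replace 'v' with 'o'
Positions of 'v': 4, 5
After replacement: bdupooel


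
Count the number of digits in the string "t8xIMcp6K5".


Input string: 't8xIMcp6K5'
Operation: count digit characters (0-9)
Scan: 't', '8'(digit), 'x', 'I', 'M', 'c', 'p', '6'(digit), 'K', '5'(digit)
Digits found: 3
Result: 3


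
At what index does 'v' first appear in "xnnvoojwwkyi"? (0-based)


Input string: 'xnnvoojwwkyi'
Target: 'v'
Scanning left to right: s[0]='x', s[1]='n', s[2]='n', s[3]='v'
First match at index: 3


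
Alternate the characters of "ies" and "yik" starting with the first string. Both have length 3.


String 1: 'ies'
String 2: 'yik'
Operation: alternate characters
Pairs: 'i'+'y', 'e'+'i', 's'+'k'
Result: iyeisk


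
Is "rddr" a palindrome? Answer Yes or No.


Input string: 'rddr'
Reversed: 'rddr'
Compare pairs: s[0]='r' vs s[3]='r' (match), s[1]='d' vs s[2]='d' (match)
Palindrome: Yes


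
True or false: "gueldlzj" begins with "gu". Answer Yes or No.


Input string: 'gueldlzj'
Prefix to check: 'gu'
First 2 characters of input: 'gu'
Match: True
Result: Yes


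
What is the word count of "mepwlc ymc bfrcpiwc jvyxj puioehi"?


Input string: 'mepwlc ymc bfrcpiwc jvyxj puioehi'
Operation: split by spaces
Words found: 'mepwlc', 'ymc', 'bfrcpiwc', 'jvyxj', 'puioehi'
Word count: 5


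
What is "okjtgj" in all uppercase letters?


Input string: 'okjtgj'
Operation: convert each letter to uppercase
Mapping: 'o'->'O', 'k'->'K', 'j'->'J', 't'->'T', 'g'->'G', 'j'->'J'
Result: OKJTGJ


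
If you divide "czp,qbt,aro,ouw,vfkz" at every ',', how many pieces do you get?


Input string: 'czp,qbt,aro,ouw,vfkz'
Delimiter: ','
Split result: 'czp', 'qbt', 'aro', 'ouw', 'vfkz'
Number of parts: 5


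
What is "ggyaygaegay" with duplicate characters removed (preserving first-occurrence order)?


Input: 'ggyaygaegay'
Operation: keep first occurrence of each character
Scan: s[0]='g' new -> keep; s[1]='g' seen -> skip; s[2]='y' new -> keep; s[3]='a' new -> keep; s[4]='y' seen -> skip; s[5]='g' seen -> skip; s[6]='a' seen -> skip; s[7]='e' new -> keep; s[8]='g' seen -> skip; s[9]='a' seen -> skip; s[10]='y' seen -> skip
Result: gyae


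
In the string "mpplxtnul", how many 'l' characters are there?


Input string: 'mpplxtnul'
Target character: 'l'
Scan each position: s[3]='l', s[8]='l'
Matches found at indices: 3, 8
Total: 2


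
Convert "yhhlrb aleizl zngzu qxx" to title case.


Input string: 'yhhlrb aleizl zngzu qxx'
Operation: capitalize first letter of each word
Word transformations: 'yhhlrb'->'Yhhlrb', 'aleizl'->'Aleizl', 'zngzu'->'Zngzu', 'qxx'->'Qxx'
Result: Yhhlrb Aleizl Zngzu Qxx


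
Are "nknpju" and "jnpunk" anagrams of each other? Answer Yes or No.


String 1: 'nknpju' -> sorted: 'jknnpu'
String 2: 'jnpunk' -> sorted: 'jknnpu'
Compare sorted forms: 'jknnpu' == 'jknnpu'
Anagram: Yes


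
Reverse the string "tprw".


Input string: 'tprw'
Operation: reverse character order
Original order: 't' -> 'p' -> 'r' -> 'w'
Reversed order: 'w' -> 'r' -> 'p' -> 't'
Result: wrpt


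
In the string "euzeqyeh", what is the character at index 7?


Input string: 'euzeqyeh'
Operation: get character at index 7
Index mapping: s[0]='e', s[1]='u', s[2]='z', s[3]='e', s[4]='q', s[5]='y', s[6]='e', s[7]='h'
Result: 'h'


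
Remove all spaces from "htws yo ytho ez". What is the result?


Input string: 'htws yo ytho ez'
Operation: remove all spaces
Words: 'htws', 'yo', 'ytho', 'ez'
Join without spaces: htwsyoythoez


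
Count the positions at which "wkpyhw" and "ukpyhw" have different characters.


String 1: 'wkpyhw'
String 2: 'ukpyhw'
Compare each position: pos 0: 'w'!='u', pos 1: 'k'=='k', pos 2: 'p'=='p', pos 3: 'y'=='y', pos 4: 'h'=='h', pos 5: 'w'=='w'
Differing positions: 1
Hamming distance: 1


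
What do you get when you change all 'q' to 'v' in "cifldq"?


Input string: 'cifldq'
Operation: replace 'q' with 'v'
Positions of 'q': 5
After replacement: cifldv


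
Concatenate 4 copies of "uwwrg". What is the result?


Input string: 'uwwrg'
Operation: repeat 4 times
Concatenation: 'uwwrg' + 'uwwrg' + 'uwwrg' + 'uwwrg'
Result: uwwrguwwrguwwrguwwrg


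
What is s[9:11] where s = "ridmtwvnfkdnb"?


Input string: 'ridmtwvnfkdnb'
Operation: slice [9:11]
Extract characters: s[9]='k', s[10]='d'
Result: kd


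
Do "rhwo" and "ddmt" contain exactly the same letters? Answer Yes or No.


String 1: 'rhwo' -> sorted: 'horw'
String 2: 'ddmt' -> sorted: 'ddmt'
Compare sorted forms: 'horw' != 'ddmt'
Anagram: No


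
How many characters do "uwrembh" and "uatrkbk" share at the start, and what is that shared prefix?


String 1: 'uwrembh'
String 2: 'uatrkbk'
Compare position by position:
pos 0: 'u' vs 'u' match
pos 1: 'w' vs 'a' differ -> stop
Longest common prefix: "u" (length 1)


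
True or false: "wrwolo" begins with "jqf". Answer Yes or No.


Input string: 'wrwolo'
Prefix to check: 'jqf'
First 3 characters of input: 'wrw'
Match: False
Result: No


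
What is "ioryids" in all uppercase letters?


Input string: 'ioryids'
Operation: convert each letter to uppercase
Mapping: 'i'->'I', 'o'->'O', 'r'->'R', 'y'->'Y', 'i'->'I', 'd'->'D', 's'->'S'
Result: IORYIDS


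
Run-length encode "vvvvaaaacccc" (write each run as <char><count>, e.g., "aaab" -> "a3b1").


Input: 'vvvvaaaacccc'
Operation: identify consecutive runs
Runs: 'vvvv' -> v4, 'aaaa' -> a4, 'cccc' -> c4
Encoded: v4a4c4


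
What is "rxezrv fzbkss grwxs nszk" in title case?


Input string: 'rxezrv fzbkss grwxs nszk'
Operation: capitalize first letter of each word
Word transformations: 'rxezrv'->'Rxezrv', 'fzbkss'->'Fzbkss', 'grwxs'->'Grwxs', 'nszk'->'Nszk'
Result: Rxezrv Fzbkss Grwxs Nszk


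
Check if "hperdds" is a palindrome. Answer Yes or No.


Input string: 'hperdds'
Reversed: 'sddreph'
Compare pairs: s[0]='h' vs s[6]='s' (mismatch), s[1]='p' vs s[5]='d' (mismatch), s[2]='e' vs s[4]='d' (mismatch)
Palindrome: No


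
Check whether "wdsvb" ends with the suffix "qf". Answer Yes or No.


Input string: 'wdsvb'
Suffix to check: 'qf'
Last 2 characters of input: 'vb'
Match: False
Result: No


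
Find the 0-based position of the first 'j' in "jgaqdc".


Input string: 'jgaqdc'
Target: 'j'
Scanning left to right: s[0]='j'
First match at index: 0


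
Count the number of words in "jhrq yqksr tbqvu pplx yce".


Input string: 'jhrq yqksr tbqvu pplx yce'
Operation: split by spaces
Words found: 'jhrq', 'yqksr', 'tbqvu', 'pplx', 'yce'
Word count: 5


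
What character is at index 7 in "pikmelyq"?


Input string: 'pikmelyq'
Operation: get character at index 7
Index mapping: s[0]='p', s[1]='i', s[2]='k', s[3]='m', s[4]='e', s[5]='l', s[6]='y', s[7]='q'
Result: 'q'


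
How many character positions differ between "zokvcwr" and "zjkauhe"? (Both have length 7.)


String 1: 'zokvcwr'
String 2: 'zjkauhe'
Compare each position: pos 0: 'z'=='z', pos 1: 'o'!='j', pos 2: 'k'=='k', pos 3: 'v'!='a', pos 4: 'c'!='u', pos 5: 'w'!='h', pos 6: 'r'!='e'
Differing positions: 5
Hamming distance: 5


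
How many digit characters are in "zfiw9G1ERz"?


Input string: 'zfiw9G1ERz'
Operation: count digit characters (0-9)
Scan: 'z', 'f', 'i', 'w', '9'(digit), 'G', '1'(digit), 'E', 'R', 'z'
Digits found: 2
Result: 2


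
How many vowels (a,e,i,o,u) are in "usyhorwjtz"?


Input string: 'usyhorwjtz'
Operation: count vowels (a, e, i, o, u)
Scan: s[0]='u' (vowel), s[1]='s', s[2]='y', s[3]='h', s[4]='o' (vowel), s[5]='r', s[6]='w', s[7]='j', s[8]='t', s[9]='z'
Vowels found: 2
Result: 2


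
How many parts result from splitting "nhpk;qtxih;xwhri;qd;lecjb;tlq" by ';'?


Input string: 'nhpk;qtxih;xwhri;qd;lecjb;tlq'
Delimiter: ';'
Split result: 'nhpk', 'qtxih', 'xwhri', 'qd', 'lecjb', 'tlq'
Number of parts: 6


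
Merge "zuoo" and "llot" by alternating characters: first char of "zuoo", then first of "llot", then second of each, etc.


String 1: 'zuoo'
String 2: 'llot'
Operation: alternate characters
Pairs: 'z'+'l', 'u'+'l', 'o'+'o', 'o'+'t'
Result: zlulooot
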